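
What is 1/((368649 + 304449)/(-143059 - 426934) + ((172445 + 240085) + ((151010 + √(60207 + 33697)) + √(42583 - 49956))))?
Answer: 33529/(18894893066 + 134116*√5869 + 33529*I*√7373) ≈ 1.7735e-6 - 2.7009e-10*I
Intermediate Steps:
1/((368649 + 304449)/(-143059 - 426934) + ((172445 + 240085) + ((151010 + √(60207 + 33697)) + √(42583 - 49956)))) = 1/(673098/(-569993) + (412530 + ((151010 + √93904) + √(-7373)))) = 1/(673098*(-1/569993) + (412530 + ((151010 + 4*√5869) + I*√7373))) = 1/(-39594/33529 + (412530 + (151010 + 4*√5869 + I*√7373))) = 1/(-39594/33529 + (563540 + 4*√5869 + I*√7373)) = 1/(18894893066/33529 + 4*√5869 + I*√7373)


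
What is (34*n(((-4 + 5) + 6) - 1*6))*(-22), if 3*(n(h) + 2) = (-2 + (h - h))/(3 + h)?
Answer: 4862/3 ≈ 1620.7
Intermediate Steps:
n(h) = -2 - 2/(3*(3 + h)) (n(h) = -2 + ((-2 + (h - h))/(3 + h))/3 = -2 + ((-2 + 0)/(3 + h))/3 = -2 + (-2/(3 + h))/3 = -2 - 2/(3*(3 + h)))
(34*n(((-4 + 5) + 6) - 1*6))*(-22) = (34*(2*(-10 - 3*(((-4 + 5) + 6) - 1*6))/(3*(3 + (((-4 + 5) + 6) - 1*6)))))*(-22) = (34*(2*(-10 - 3*((1 + 6) - 6))/(3*(3 + ((1 + 6) - 6)))))*(-22) = (34*(2*(-10 - 3*(7 - 6))/(3*(3 + (7 - 6)))))*(-22) = (34*(2*(-10 - 3*1)/(3*(3 + 1))))*(-22) = (34*((2/3)*(-10 - 3)/4))*(-22) = (34*((2/3)*(1/4)*(-13)))*(-22) = (34*(-13/6))*(-22) = -221/3*(-22) = 4862/3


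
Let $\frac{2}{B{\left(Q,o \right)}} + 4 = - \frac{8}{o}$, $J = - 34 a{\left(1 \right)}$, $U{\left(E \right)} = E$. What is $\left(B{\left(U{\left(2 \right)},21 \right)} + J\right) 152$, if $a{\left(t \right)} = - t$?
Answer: $\frac{117268}{23} \approx 5098.6$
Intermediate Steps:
$J = 34$ ($J = - 34 \left(\left(-1\right) 1\right) = \left(-34\right) \left(-1\right) = 34$)
$B{\left(Q,o \right)} = \frac{2}{-4 - \frac{8}{o}}$
$\left(B{\left(U{\left(2 \right)},21 \right)} + J\right) 152 = \left(\left(-1\right) 21 \frac{1}{4 + 2 \cdot 21} + 34\right) 152 = \left(\left(-1\right) 21 \frac{1}{4 + 42} + 34\right) 152 = \left(\left(-1\right) 21 \cdot \frac{1}{46} + 34\right) 152 = \left(- \frac{21}{46} + 34\right) 152 = \frac{1543}{46} \cdot 152 = \frac{117268}{23}$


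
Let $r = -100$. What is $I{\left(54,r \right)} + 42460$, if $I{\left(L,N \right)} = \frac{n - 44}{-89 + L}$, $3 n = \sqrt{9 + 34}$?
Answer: $\frac{1486144}{35} - \frac{\sqrt{43}}{105} \approx 42461.0$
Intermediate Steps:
$n = \frac{\sqrt{43}}{3}$ ($n = \frac{\sqrt{9 + 34}}{3} = \frac{\sqrt{43}}{3} \approx 2.1858$)
$I{\left(L,N \right)} = \frac{-44 + \frac{\sqrt{43}}{3}}{-89 + L}$ ($I{\left(L,N \right)} = \frac{\frac{\sqrt{43}}{3} - 44}{-89 + L} = \frac{-44 + \frac{\sqrt{43}}{3}}{-89 + L}$)
$I{\left(54,r \right)} + 42460 = \frac{-132 + \sqrt{43}}{3 \left(-89 + 54\right)} + 42460 = \frac{-132 + \sqrt{43}}{3 \left(-35\right)} + 42460 = \frac{1}{3} \left(- \frac{1}{35}\right) \left(-132 + \sqrt{43}\right) + 42460 = \left(\frac{44}{35} - \frac{\sqrt{43}}{105}\right) + 42460 = \frac{1486144}{35} - \frac{\sqrt{43}}{105}$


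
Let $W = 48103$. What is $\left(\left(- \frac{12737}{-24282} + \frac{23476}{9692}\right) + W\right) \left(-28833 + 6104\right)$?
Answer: $- \frac{64330505457483643}{58835286} \approx -1.0934 \cdot 10^{9}$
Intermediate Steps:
$\left(\left(- \frac{12737}{-24282} + \frac{23476}{9692}\right) + W\right) \left(-28833 + 6104\right) = \left(\left(- \frac{12737}{-24282} + \frac{23476}{9692}\right) + 48103\right) \left(-28833 + 6104\right) = \left(\left(\left(-12737\right) \left(- \frac{1}{24282}\right) + 23476 \cdot \frac{1}{9692}\right) + 48103\right) \left(-22729\right) = \left(\left(\frac{12737}{24282} + \frac{5869}{2423}\right) + 48103\right) \left(-22729\right) = \left(\frac{173372809}{58835286} + 48103\right) \left(-22729\right) = \frac{2830327135267}{58835286} \left(-22729\right) = - \frac{64330505457483643}{58835286}$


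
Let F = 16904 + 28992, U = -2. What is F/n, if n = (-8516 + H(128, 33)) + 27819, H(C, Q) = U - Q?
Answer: 11474/4817 ≈ 2.3820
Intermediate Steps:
H(C, Q) = -2 - Q
F = 45896
n = 19268 (n = (-8516 + (-2 - 1*33)) + 27819 = (-8516 + (-2 - 33)) + 27819 = (-8516 - 35) + 27819 = -8551 + 27819 = 19268)
F/n = 45896/19268 = 45896*(1/19268) = 11474/4817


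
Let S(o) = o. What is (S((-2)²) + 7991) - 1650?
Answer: 6345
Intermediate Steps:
(S((-2)²) + 7991) - 1650 = ((-2)² + 7991) - 1650 = (4 + 7991) - 1650 = 7995 - 1650 = 6345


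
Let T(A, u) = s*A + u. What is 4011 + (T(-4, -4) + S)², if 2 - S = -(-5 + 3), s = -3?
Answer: 4075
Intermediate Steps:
S = 0 (S = 2 - (-1)*(-5 + 3) = 2 - (-1)*(-2) = 2 - 1*2 = 2 - 2 = 0)
T(A, u) = u - 3*A (T(A, u) = -3*A + u = u - 3*A)
4011 + (T(-4, -4) + S)² = 4011 + ((-4 - 3*(-4)) + 0)² = 4011 + ((-4 + 12) + 0)² = 4011 + (8 + 0)² = 4011 + 8² = 4011 + 64 = 4075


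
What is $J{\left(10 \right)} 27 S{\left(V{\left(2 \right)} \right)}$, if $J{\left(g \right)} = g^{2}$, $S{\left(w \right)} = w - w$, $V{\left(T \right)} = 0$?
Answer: $0$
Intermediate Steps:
$S{\left(w \right)} = 0$
$J{\left(10 \right)} 27 S{\left(V{\left(2 \right)} \right)} = 10^{2} \cdot 27 \cdot 0 = 100 \cdot 27 \cdot 0 = 2700 \cdot 0 = 0$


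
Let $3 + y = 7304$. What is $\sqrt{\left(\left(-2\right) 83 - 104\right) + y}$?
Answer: $\sqrt{7031} \approx 83.851$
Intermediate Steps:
$y = 7301$ ($y = -3 + 7304 = 7301$)
$\sqrt{\left(\left(-2\right) 83 - 104\right) + y} = \sqrt{\left(\left(-2\right) 83 - 104\right) + 7301} = \sqrt{\left(-166 - 104\right) + 7301} = \sqrt{-270 + 7301} = \sqrt{7031}$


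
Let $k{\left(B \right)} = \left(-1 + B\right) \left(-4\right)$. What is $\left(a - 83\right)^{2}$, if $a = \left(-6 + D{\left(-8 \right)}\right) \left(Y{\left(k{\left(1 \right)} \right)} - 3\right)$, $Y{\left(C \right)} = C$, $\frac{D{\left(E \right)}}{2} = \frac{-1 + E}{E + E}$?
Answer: $\frac{299209}{64} \approx 4675.1$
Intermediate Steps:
$k{\left(B \right)} = 4 - 4 B$
$D{\left(E \right)} = \frac{-1 + E}{E}$ ($D{\left(E \right)} = 2 \frac{-1 + E}{E + E} = 2 \frac{-1 + E}{2 E} = \frac{-1 + E}{E}$)
$a = \frac{117}{8}$ ($a = \left(-6 + \frac{-1 - 8}{-8}\right) \left(\left(4 - 4\right) - 3\right) = \left(-6 - - \frac{9}{8}\right) \left(\left(4 - 4\right) - 3\right) = \left(-6 + \frac{9}{8}\right) \left(0 - 3\right) = \left(- \frac{39}{8}\right) \left(-3\right) = \frac{117}{8} \approx 14.625$)
$\left(a - 83\right)^{2} = \left(\frac{117}{8} - 83\right)^{2} = \left(- \frac{547}{8}\right)^{2} = \frac{299209}{64}$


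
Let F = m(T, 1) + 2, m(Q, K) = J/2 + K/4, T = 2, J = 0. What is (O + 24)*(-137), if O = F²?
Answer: -63705/16 ≈ -3981.6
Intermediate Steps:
m(Q, K) = K/4 (m(Q, K) = 0/2 + K/4 = 0*(½) + K*(¼) = 0 + K/4 = K/4)
F = 9/4 (F = (¼)*1 + 2 = ¼ + 2 = 9/4 ≈ 2.2500)
O = 81/16 (O = (9/4)² = 81/16 ≈ 5.0625)
(O + 24)*(-137) = (81/16 + 24)*(-137) = (465/16)*(-137) = -63705/16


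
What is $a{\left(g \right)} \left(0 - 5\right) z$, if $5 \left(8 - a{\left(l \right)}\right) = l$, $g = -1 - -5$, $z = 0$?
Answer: $0$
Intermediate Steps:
$g = 4$ ($g = -1 + 5 = 4$)
$a{\left(l \right)} = 8 - \frac{l}{5}$
$a{\left(g \right)} \left(0 - 5\right) z = \left(8 - \frac{4}{5}\right) \left(0 - 5\right) 0 = \left(8 - \frac{4}{5}\right) \left(\left(-5\right) 0\right) = \frac{36}{5} \cdot 0 = 0$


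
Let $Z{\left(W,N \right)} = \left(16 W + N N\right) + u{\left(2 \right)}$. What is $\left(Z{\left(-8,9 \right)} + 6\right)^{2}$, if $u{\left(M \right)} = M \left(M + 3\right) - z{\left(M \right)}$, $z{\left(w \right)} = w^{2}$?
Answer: $1225$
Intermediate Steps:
$u{\left(M \right)} = - M^{2} + M \left(3 + M\right)$ ($u{\left(M \right)} = M \left(M + 3\right) - M^{2} = M \left(3 + M\right) - M^{2} = - M^{2} + M \left(3 + M\right)$)
$Z{\left(W,N \right)} = 6 + N^{2} + 16 W$ ($Z{\left(W,N \right)} = \left(16 W + N N\right) + 3 \cdot 2 = \left(16 W + N^{2}\right) + 6 = \left(N^{2} + 16 W\right) + 6 = 6 + N^{2} + 16 W$)
$\left(Z{\left(-8,9 \right)} + 6\right)^{2} = \left(\left(6 + 9^{2} + 16 \left(-8\right)\right) + 6\right)^{2} = \left(\left(6 + 81 - 128\right) + 6\right)^{2} = \left(-41 + 6\right)^{2} = \left(-35\right)^{2} = 1225$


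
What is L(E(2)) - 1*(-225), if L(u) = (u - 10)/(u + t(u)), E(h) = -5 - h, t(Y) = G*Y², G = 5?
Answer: 3149/14 ≈ 224.93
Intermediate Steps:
t(Y) = 5*Y²
L(u) = (-10 + u)/(u + 5*u²) (L(u) = (u - 10)/(u + 5*u²) = (-10 + u)/(u + 5*u²))
L(E(2)) - 1*(-225) = (-10 + (-5 - 1*2))/((-5 - 1*2)*(1 + 5*(-5 - 1*2))) - 1*(-225) = (-10 + (-5 - 2))/((-5 - 2)*(1 + 5*(-5 - 2))) + 225 = (-10 - 7)/((-7)*(1 + 5*(-7))) + 225 = -⅐*(-17)/(1 - 35) + 225 = -⅐*(-17)/(-34) + 225 = -⅐*(-1/34)*(-17) + 225 = -1/14 + 225 = 3149/14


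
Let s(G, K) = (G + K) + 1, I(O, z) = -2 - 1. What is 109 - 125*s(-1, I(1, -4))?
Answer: 484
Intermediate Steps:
I(O, z) = -3
s(G, K) = 1 + G + K
109 - 125*s(-1, I(1, -4)) = 109 - 125*(1 - 1 - 3) = 109 - 125*(-3) = 109 + 375 = 484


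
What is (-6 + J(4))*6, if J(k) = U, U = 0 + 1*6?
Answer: 0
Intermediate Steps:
U = 6 (U = 0 + 6 = 6)
J(k) = 6
(-6 + J(4))*6 = (-6 + 6)*6 = 0*6 = 0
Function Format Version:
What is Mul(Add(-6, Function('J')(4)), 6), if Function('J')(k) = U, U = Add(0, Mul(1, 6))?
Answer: 0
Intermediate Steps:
U = 6 (U = Add(0, 6) = 6)
Function('J')(k) = 6
Mul(Add(-6, Function('J')(4)), 6) = Mul(Add(-6, 6), 6) = Mul(0, 6) = 0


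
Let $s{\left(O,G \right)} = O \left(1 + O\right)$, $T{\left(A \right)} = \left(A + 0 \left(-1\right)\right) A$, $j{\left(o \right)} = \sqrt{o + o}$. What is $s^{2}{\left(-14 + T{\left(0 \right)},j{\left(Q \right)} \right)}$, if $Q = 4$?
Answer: $33124$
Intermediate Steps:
$j{\left(o \right)} = \sqrt{2} \sqrt{o}$ ($j{\left(o \right)} = \sqrt{2 o} = \sqrt{2} \sqrt{o}$)
$T{\left(A \right)} = A^{2}$ ($T{\left(A \right)} = \left(A + 0\right) A = A A = A^{2}$)
$s^{2}{\left(-14 + T{\left(0 \right)},j{\left(Q \right)} \right)} = \left(\left(-14 + 0^{2}\right) \left(1 - \left(14 - 0^{2}\right)\right)\right)^{2} = \left(\left(-14 + 0\right) \left(1 + \left(-14 + 0\right)\right)\right)^{2} = \left(- 14 \left(1 - 14\right)\right)^{2} = \left(\left(-14\right) \left(-13\right)\right)^{2} = 182^{2} = 33124$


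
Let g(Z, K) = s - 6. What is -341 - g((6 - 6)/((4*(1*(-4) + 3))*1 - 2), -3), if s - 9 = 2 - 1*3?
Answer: -343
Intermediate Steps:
s = 8 (s = 9 + (2 - 1*3) = 9 + (2 - 3) = 9 - 1 = 8)
g(Z, K) = 2 (g(Z, K) = 8 - 6 = 2)
-341 - g((6 - 6)/((4*(1*(-4) + 3))*1 - 2), -3) = -341 - 1*2 = -341 - 2 = -343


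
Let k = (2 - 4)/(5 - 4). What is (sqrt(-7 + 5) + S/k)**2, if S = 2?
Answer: (-1 + I*sqrt(2))**2 ≈ -1.0 - 2.8284*I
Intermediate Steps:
k = -2 (k = -2/1 = -2*1 = -2)
(sqrt(-7 + 5) + S/k)**2 = (sqrt(-7 + 5) + 2/(-2))**2 = (sqrt(-2) + 2*(-1/2))**2 = (I*sqrt(2) - 1)**2 = (-1 + I*sqrt(2))**2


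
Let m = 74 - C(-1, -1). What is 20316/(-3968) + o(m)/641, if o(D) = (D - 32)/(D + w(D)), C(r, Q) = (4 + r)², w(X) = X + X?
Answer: -211605623/41331680 ≈ -5.1197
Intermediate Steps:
w(X) = 2*X
m = 65 (m = 74 - (4 - 1)² = 74 - 1*3² = 74 - 1*9 = 74 - 9 = 65)
o(D) = (-32 + D)/(3*D) (o(D) = (D - 32)/(D + 2*D) = (-32 + D)/((3*D)) = (-32 + D)*(1/(3*D)) = (-32 + D)/(3*D))
20316/(-3968) + o(m)/641 = 20316/(-3968) + ((⅓)*(-32 + 65)/65)/641 = 20316*(-1/3968) + ((⅓)*(1/65)*33)*(1/641) = -5079/992 + (11/65)*(1/641) = -5079/992 + 11/41665 = -211605623/41331680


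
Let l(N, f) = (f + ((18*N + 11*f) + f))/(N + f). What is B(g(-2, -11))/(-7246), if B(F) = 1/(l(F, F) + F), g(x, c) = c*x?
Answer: -1/271725 ≈ -3.6802e-6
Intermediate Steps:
l(N, f) = (13*f + 18*N)/(N + f) (l(N, f) = (f + ((11*f + 18*N) + f))/(N + f) = (f + (12*f + 18*N))/(N + f) = (13*f + 18*N)/(N + f))
B(F) = 1/(31/2 + F) (B(F) = 1/((13*F + 18*F)/(F + F) + F) = 1/((31*F)/((2*F)) + F) = 1/((1/(2*F))*(31*F) + F) = 1/(31/2 + F))
B(g(-2, -11))/(-7246) = (2/(31 + 2*(-11*(-2))))/(-7246) = (2/(31 + 2*22))*(-1/7246) = (2/(31 + 44))*(-1/7246) = (2/75)*(-1/7246) = -1/271725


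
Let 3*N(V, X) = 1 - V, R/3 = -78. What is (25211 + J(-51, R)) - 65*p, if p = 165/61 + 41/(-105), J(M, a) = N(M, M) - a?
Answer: 10808179/427 ≈ 25312.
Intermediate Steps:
R = -234 (R = 3*(-78) = -234)
N(V, X) = ⅓ - V/3 (N(V, X) = (1 - V)/3 = ⅓ - V/3)
J(M, a) = ⅓ - a - M/3 (J(M, a) = (⅓ - M/3) - a = ⅓ - a - M/3)
p = 14824/6405 (p = 165*(1/61) + 41*(-1/105) = 165/61 - 41/105 = 14824/6405 ≈ 2.3144)
(25211 + J(-51, R)) - 65*p = (25211 + (⅓ - 1*(-234) - ⅓*(-51))) - 65*14824/6405 = (25211 + (⅓ + 234 + 17)) - 192712/1281 = (25211 + 754/3) - 192712/1281 = 76387/3 - 192712/1281 = 10808179/427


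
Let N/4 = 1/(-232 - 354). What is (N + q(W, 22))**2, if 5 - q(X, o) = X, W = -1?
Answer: 3083536/85849 ≈ 35.918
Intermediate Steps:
q(X, o) = 5 - X
N = -2/293 (N = 4/(-232 - 354) = 4/(-586) = 4*(-1/586) = -2/293 ≈ -0.0068259)
(N + q(W, 22))**2 = (-2/293 + (5 - 1*(-1)))**2 = (-2/293 + (5 + 1))**2 = (-2/293 + 6)**2 = (1756/293)**2 = 3083536/85849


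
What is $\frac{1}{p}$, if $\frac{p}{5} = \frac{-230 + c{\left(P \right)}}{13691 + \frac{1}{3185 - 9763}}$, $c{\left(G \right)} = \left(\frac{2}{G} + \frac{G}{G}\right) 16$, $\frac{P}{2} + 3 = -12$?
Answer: $- \frac{270178191}{21220628} \approx -12.732$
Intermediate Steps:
$P = -30$ ($P = -6 + 2 \left(-12\right) = -6 - 24 = -30$)
$c{\left(G \right)} = 16 + \frac{32}{G}$ ($c{\left(G \right)} = \left(\frac{2}{G} + 1\right) 16 = \left(1 + \frac{2}{G}\right) 16 = 16 + \frac{32}{G}$)
$p = - \frac{21220628}{270178191}$ ($p = 5 \frac{-230 + \left(16 + \frac{32}{-30}\right)}{13691 + \frac{1}{3185 - 9763}} = 5 \frac{-230 + \left(16 + 32 \left(- \frac{1}{30}\right)\right)}{13691 + \frac{1}{-6578}} = 5 \frac{-230 + \left(16 - \frac{16}{15}\right)}{13691 - \frac{1}{6578}} = 5 \frac{-230 + \frac{224}{15}}{\frac{90059397}{6578}} = 5 \left(\left(- \frac{3226}{15}\right) \frac{6578}{90059397}\right) = 5 \left(- \frac{21220628}{1350890955}\right) = - \frac{21220628}{270178191} \approx -0.078543$)
$\frac{1}{p} = \frac{1}{- \frac{21220628}{270178191}} = - \frac{270178191}{21220628}$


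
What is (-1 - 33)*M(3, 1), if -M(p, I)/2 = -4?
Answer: -272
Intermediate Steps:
M(p, I) = 8 (M(p, I) = -2*(-4) = 8)
(-1 - 33)*M(3, 1) = (-1 - 33)*8 = -34*8 = -272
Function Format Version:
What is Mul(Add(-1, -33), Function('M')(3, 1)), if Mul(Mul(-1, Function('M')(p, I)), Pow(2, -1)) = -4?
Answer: -272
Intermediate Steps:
Function('M')(p, I) = 8 (Function('M')(p, I) = Mul(-2, -4) = 8)
Mul(Add(-1, -33), Function('M')(3, 1)) = Mul(Add(-1, -33), 8) = Mul(-34, 8) = -272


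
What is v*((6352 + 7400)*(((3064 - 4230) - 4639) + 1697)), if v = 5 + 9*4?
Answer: -2316221856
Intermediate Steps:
v = 41 (v = 5 + 36 = 41)
v*((6352 + 7400)*(((3064 - 4230) - 4639) + 1697)) = 41*((6352 + 7400)*(((3064 - 4230) - 4639) + 1697)) = 41*(13752*((-1166 - 4639) + 1697)) = 41*(13752*(-5805 + 1697)) = 41*(13752*(-4108)) = 41*(-56493216) = -2316221856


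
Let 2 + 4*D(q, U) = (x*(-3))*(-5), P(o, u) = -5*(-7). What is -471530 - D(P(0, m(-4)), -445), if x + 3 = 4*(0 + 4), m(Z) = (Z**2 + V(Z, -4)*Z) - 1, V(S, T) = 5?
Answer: -1886313/4 ≈ -4.7158e+5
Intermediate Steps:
m(Z) = -1 + Z**2 + 5*Z (m(Z) = (Z**2 + 5*Z) - 1 = -1 + Z**2 + 5*Z)
x = 13 (x = -3 + 4*(0 + 4) = -3 + 4*4 = -3 + 16 = 13)
P(o, u) = 35
D(q, U) = 193/4 (D(q, U) = -1/2 + ((13*(-3))*(-5))/4 = -1/2 + (-39*(-5))/4 = -1/2 + (1/4)*195 = -1/2 + 195/4 = 193/4)
-471530 - D(P(0, m(-4)), -445) = -471530 - 1*193/4 = -471530 - 193/4 = -1886313/4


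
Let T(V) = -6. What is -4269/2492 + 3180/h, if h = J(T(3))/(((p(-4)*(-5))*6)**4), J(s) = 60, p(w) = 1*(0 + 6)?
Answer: 138648101755731/2492 ≈ 5.5637e+10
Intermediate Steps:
p(w) = 6 (p(w) = 1*6 = 6)
h = 1/17496000 (h = 60/(((6*(-5))*6)**4) = 60/((-30*6)**4) = 60/((-180)**4) = 60/1049760000 = 60*(1/1049760000) = 1/17496000 ≈ 5.7156e-8)
-4269/2492 + 3180/h = -4269/2492 + 3180/(1/17496000) = -4269*1/2492 + 3180*17496000 = -4269/2492 + 55637280000 = 138648101755731/2492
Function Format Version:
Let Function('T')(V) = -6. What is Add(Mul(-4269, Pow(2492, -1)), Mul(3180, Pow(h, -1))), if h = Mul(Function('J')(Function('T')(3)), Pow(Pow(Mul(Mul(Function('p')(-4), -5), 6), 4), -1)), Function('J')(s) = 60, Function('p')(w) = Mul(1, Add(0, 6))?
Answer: Rational(138648101755731, 2492) ≈ 5.5637e+10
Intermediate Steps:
Function('p')(w) = 6 (Function('p')(w) = Mul(1, 6) = 6)
h = Rational(1, 17496000) (h = Mul(60, Pow(Pow(Mul(Mul(6, -5), 6), 4), -1)) = Mul(60, Pow(Pow(Mul(-30, 6), 4), -1)) = Mul(60, Pow(Pow(-180, 4), -1)) = Mul(60, Pow(1049760000, -1)) = Mul(60, Rational(1, 1049760000)) = Rational(1, 17496000) ≈ 5.7156e-8)
Add(Mul(-4269, Pow(2492, -1)), Mul(3180, Pow(h, -1))) = Add(Mul(-4269, Pow(2492, -1)), Mul(3180, Pow(Rational(1, 17496000), -1))) = Add(Mul(-4269, Rational(1, 2492)), Mul(3180, 17496000)) = Add(Rational(-4269, 2492), 55637280000) = Rational(138648101755731, 2492)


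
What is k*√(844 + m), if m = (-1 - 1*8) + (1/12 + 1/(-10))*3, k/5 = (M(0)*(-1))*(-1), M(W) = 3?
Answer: 3*√83495/2 ≈ 433.43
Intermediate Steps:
k = 15 (k = 5*((3*(-1))*(-1)) = 5*(-3*(-1)) = 5*3 = 15)
m = -181/20 (m = (-1 - 8) + (1*(1/12) + 1*(-⅒))*3 = -9 + (1/12 - ⅒)*3 = -9 - 1/60*3 = -9 - 1/20 = -181/20 ≈ -9.0500)
k*√(844 + m) = 15*√(844 - 181/20) = 15*√(16699/20) = 15*(√83495/10) = 3*√83495/2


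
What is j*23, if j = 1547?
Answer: 35581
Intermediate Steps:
j*23 = 1547*23 = 35581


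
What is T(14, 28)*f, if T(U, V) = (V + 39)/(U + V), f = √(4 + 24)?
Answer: 67*√7/21 ≈ 8.4412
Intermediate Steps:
f = 2*√7 (f = √28 = 2*√7 ≈ 5.2915)
T(U, V) = (39 + V)/(U + V)
T(14, 28)*f = ((39 + 28)/(14 + 28))*(2*√7) = (67/42)*(2*√7) = ((1/42)*67)*(2*√7) = 67*(2*√7)/42 = 67*√7/21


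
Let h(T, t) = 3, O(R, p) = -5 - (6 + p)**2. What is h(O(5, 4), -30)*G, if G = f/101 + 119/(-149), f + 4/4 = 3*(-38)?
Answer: -87462/15049 ≈ -5.8118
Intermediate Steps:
f = -115 (f = -1 + 3*(-38) = -1 - 114 = -115)
G = -29154/15049 (G = -115/101 + 119/(-149) = -115*1/101 + 119*(-1/149) = -115/101 - 119/149 = -29154/15049 ≈ -1.9373)
h(O(5, 4), -30)*G = 3*(-29154/15049) = -87462/15049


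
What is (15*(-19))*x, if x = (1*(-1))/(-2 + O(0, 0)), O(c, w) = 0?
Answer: -285/2 ≈ -142.50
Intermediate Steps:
x = 1/2 (x = (1*(-1))/(-2 + 0) = -1/(-2) = -1*(-1/2) = 1/2 ≈ 0.50000)
(15*(-19))*x = (15*(-19))*(1/2) = -285*1/2 = -285/2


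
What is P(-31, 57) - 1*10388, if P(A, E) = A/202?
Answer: -2098407/202 ≈ -10388.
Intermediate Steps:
P(A, E) = A/202 (P(A, E) = A*(1/202) = A/202)
P(-31, 57) - 1*10388 = (1/202)*(-31) - 1*10388 = -31/202 - 10388 = -2098407/202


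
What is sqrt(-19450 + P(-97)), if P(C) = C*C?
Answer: I*sqrt(10041) ≈ 100.2*I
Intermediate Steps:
P(C) = C**2
sqrt(-19450 + P(-97)) = sqrt(-19450 + (-97)**2) = sqrt(-19450 + 9409) = sqrt(-10041) = I*sqrt(10041)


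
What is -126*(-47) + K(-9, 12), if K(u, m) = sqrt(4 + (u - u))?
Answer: 5924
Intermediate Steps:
K(u, m) = 2 (K(u, m) = sqrt(4 + 0) = sqrt(4) = 2)
-126*(-47) + K(-9, 12) = -126*(-47) + 2 = 5922 + 2 = 5924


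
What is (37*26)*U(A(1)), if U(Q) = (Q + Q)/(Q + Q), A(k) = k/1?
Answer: 962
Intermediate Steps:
A(k) = k (A(k) = k*1 = k)
U(Q) = 1 (U(Q) = (2*Q)/((2*Q)) = (2*Q)*(1/(2*Q)) = 1)
(37*26)*U(A(1)) = (37*26)*1 = 962*1 = 962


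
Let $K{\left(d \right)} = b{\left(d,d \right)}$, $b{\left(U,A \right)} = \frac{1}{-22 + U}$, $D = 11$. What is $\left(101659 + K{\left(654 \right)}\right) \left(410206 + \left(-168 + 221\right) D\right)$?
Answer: $\frac{26392572547821}{632} \approx 4.176 \cdot 10^{10}$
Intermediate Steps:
$K{\left(d \right)} = \frac{1}{-22 + d}$
$\left(101659 + K{\left(654 \right)}\right) \left(410206 + \left(-168 + 221\right) D\right) = \left(101659 + \frac{1}{-22 + 654}\right) \left(410206 + \left(-168 + 221\right) 11\right) = \left(101659 + \frac{1}{632}\right) \left(410206 + 53 \cdot 11\right) = \left(101659 + \frac{1}{632}\right) \left(410206 + 583\right) = \frac{64248489}{632} \cdot 410789 = \frac{26392572547821}{632}$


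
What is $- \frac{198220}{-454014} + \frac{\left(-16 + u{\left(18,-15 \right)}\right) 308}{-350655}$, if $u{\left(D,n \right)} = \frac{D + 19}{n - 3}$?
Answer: $\frac{654833240}{1447293447} \approx 0.45245$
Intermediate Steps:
$u{\left(D,n \right)} = \frac{19 + D}{-3 + n}$
$- \frac{198220}{-454014} + \frac{\left(-16 + u{\left(18,-15 \right)}\right) 308}{-350655} = - \frac{198220}{-454014} + \frac{\left(-16 + \frac{19 + 18}{-3 - 15}\right) 308}{-350655} = \left(-198220\right) \left(- \frac{1}{454014}\right) + \left(-16 + \frac{1}{-18} \cdot 37\right) 308 \left(- \frac{1}{350655}\right) = \frac{9010}{20637} + \left(-16 - \frac{37}{18}\right) 308 \left(- \frac{1}{350655}\right) = \frac{9010}{20637} + \left(- \frac{325}{18}\right) 308 \left(- \frac{1}{350655}\right) = \frac{9010}{20637} - - \frac{10010}{631179} = \frac{9010}{20637} + \frac{10010}{631179} = \frac{654833240}{1447293447}$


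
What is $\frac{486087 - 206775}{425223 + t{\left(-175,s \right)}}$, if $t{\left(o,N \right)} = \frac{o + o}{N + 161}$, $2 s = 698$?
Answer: $\frac{7122456}{10843169} \approx 0.65686$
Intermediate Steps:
$s = 349$ ($s = \frac{1}{2} \cdot 698 = 349$)
$t{\left(o,N \right)} = \frac{2 o}{161 + N}$
$\frac{486087 - 206775}{425223 + t{\left(-175,s \right)}} = \frac{486087 - 206775}{425223 + 2 \left(-175\right) \frac{1}{161 + 349}} = \frac{279312}{425223 + 2 \left(-175\right) \frac{1}{510}} = \frac{279312}{425223 - \frac{35}{51}} = \frac{279312}{\frac{21686338}{51}} = 279312 \cdot \frac{51}{21686338} = \frac{7122456}{10843169}$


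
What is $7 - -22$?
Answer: $29$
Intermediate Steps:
$7 - -22 = 7 + 22 = 29$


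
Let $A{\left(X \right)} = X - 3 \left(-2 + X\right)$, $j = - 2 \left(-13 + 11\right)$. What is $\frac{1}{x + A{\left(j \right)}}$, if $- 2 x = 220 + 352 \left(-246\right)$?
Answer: $\frac{1}{43184} \approx 2.3157 \cdot 10^{-5}$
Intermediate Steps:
$j = 4$ ($j = \left(-2\right) \left(-2\right) = 4$)
$x = 43186$ ($x = - \frac{220 + 352 \left(-246\right)}{2} = - \frac{220 - 86592}{2} = \left(- \frac{1}{2}\right) \left(-86372\right) = 43186$)
$A{\left(X \right)} = 6 - 2 X$ ($A{\left(X \right)} = X - \left(-6 + 3 X\right) = 6 - 2 X$)
$\frac{1}{x + A{\left(j \right)}} = \frac{1}{43186 + \left(6 - 8\right)} = \frac{1}{43186 - 2} = \frac{1}{43184}$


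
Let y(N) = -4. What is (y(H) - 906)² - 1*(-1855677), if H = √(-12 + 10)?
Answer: 2683777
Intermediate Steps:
H = I*√2 (H = √(-2) = I*√2 ≈ 1.4142*I)
(y(H) - 906)² - 1*(-1855677) = (-4 - 906)² - 1*(-1855677) = (-910)² + 1855677 = 828100 + 1855677 = 2683777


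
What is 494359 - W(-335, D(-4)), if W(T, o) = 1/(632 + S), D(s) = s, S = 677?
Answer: 647115930/1309 ≈ 4.9436e+5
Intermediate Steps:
W(T, o) = 1/1309 (W(T, o) = 1/(632 + 677) = 1/1309)
494359 - W(-335, D(-4)) = 494359 - 1*1/1309 = 494359 - 1/1309 = 647115930/1309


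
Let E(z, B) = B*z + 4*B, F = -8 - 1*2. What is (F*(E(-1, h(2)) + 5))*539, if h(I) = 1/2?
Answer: -35035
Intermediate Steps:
h(I) = ½
F = -10 (F = -8 - 2 = -10)
E(z, B) = 4*B + B*z
(F*(E(-1, h(2)) + 5))*539 = -10*((4 - 1)/2 + 5)*539 = -10*((½)*3 + 5)*539 = -10*(3/2 + 5)*539 = -10*13/2*539 = -65*539 = -35035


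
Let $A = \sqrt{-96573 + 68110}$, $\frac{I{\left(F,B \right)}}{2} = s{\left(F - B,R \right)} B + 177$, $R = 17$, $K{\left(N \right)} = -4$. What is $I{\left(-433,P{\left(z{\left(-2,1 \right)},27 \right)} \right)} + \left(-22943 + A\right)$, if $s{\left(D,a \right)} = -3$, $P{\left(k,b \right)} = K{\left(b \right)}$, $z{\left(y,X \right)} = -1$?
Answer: $-22565 + i \sqrt{28463} \approx -22565.0 + 168.71 i$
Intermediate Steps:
$P{\left(k,b \right)} = -4$
$I{\left(F,B \right)} = 354 - 6 B$ ($I{\left(F,B \right)} = 2 \left(- 3 B + 177\right) = 2 \left(177 - 3 B\right) = 354 - 6 B$)
$A = i \sqrt{28463}$ ($A = \sqrt{-28463} = i \sqrt{28463} \approx 168.71 i$)
$I{\left(-433,P{\left(z{\left(-2,1 \right)},27 \right)} \right)} + \left(-22943 + A\right) = \left(354 - -24\right) - \left(22943 - i \sqrt{28463}\right) = \left(354 + 24\right) - \left(22943 - i \sqrt{28463}\right) = 378 - \left(22943 - i \sqrt{28463}\right) = -22565 + i \sqrt{28463}$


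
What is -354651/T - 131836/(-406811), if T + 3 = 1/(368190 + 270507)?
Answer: 8377168633686187/70862408090 ≈ 1.1822e+5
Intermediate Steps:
T = -1916090/638697 (T = -3 + 1/(368190 + 270507) = -3 + 1/638697 = -1916090/638697 ≈ -3.0000)
-354651/T - 131836/(-406811) = -354651/(-1916090/638697) - 131836/(-406811) = -354651*(-638697/1916090) - 131836*(-1/406811) = 20592229977/174190 + 131836/406811 = 8377168633686187/70862408090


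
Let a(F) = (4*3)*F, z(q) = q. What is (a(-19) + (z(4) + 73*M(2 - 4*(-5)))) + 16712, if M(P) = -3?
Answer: 16269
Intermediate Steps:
a(F) = 12*F
(a(-19) + (z(4) + 73*M(2 - 4*(-5)))) + 16712 = (12*(-19) + (4 + 73*(-3))) + 16712 = (-228 + (4 - 219)) + 16712 = (-228 - 215) + 16712 = -443 + 16712 = 16269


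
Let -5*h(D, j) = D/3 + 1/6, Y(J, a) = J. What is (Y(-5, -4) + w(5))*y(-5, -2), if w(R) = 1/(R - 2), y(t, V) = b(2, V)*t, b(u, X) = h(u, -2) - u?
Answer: -455/9 ≈ -50.556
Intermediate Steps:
h(D, j) = -1/30 - D/15 (h(D, j) = -(D/3 + 1/6)/5 = -(D*(⅓) + 1*(⅙))/5 = -(D/3 + ⅙)/5 = -(⅙ + D/3)/5 = -1/30 - D/15)
b(u, X) = -1/30 - 16*u/15 (b(u, X) = (-1/30 - u/15) - u = -1/30 - 16*u/15)
y(t, V) = -13*t/6 (y(t, V) = (-1/30 - 16/15*2)*t = (-1/30 - 32/15)*t = -13*t/6)
w(R) = 1/(-2 + R)
(Y(-5, -4) + w(5))*y(-5, -2) = (-5 + 1/(-2 + 5))*(-13/6*(-5)) = (-5 + 1/3)*(65/6) = (-5 + ⅓)*(65/6) = -14/3*65/6 = -455/9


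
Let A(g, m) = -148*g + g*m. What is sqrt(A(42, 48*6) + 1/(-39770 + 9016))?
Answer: sqrt(5561354043326)/30754 ≈ 76.681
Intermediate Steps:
sqrt(A(42, 48*6) + 1/(-39770 + 9016)) = sqrt(42*(-148 + 48*6) + 1/(-39770 + 9016)) = sqrt(42*(-148 + 288) + 1/(-30754)) = sqrt(42*140 - 1/30754) = sqrt(5880 - 1/30754) = sqrt(180833519/30754) = sqrt(5561354043326)/30754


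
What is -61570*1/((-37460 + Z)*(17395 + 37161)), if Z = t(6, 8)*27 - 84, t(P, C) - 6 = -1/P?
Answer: 30785/1019828947 ≈ 3.0186e-5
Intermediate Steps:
t(P, C) = 6 - 1/P
Z = 147/2 (Z = (6 - 1/6)*27 - 84 = (35/6)*27 - 84 = 315/2 - 84 = 147/2 ≈ 73.500)
-61570*1/((-37460 + Z)*(17395 + 37161)) = -61570*1/((-37460 + 147/2)*(17395 + 37161)) = -61570/(54556*(-74773/2)) = -61570/(-2039657894) = -61570*(-1/2039657894) = 30785/1019828947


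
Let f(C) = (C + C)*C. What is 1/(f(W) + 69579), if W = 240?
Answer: 1/184779 ≈ 5.4119e-6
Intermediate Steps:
f(C) = 2*C² (f(C) = (2*C)*C = 2*C²)
1/(f(W) + 69579) = 1/(2*240² + 69579) = 1/(2*57600 + 69579) = 1/(115200 + 69579) = 1/184779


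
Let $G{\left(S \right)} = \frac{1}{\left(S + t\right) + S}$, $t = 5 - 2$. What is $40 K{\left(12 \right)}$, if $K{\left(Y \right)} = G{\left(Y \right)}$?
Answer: $\frac{40}{27} \approx 1.4815$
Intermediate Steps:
$t = 3$ ($t = 5 - 2 = 3$)
$G{\left(S \right)} = \frac{1}{3 + 2 S}$ ($G{\left(S \right)} = \frac{1}{\left(S + 3\right) + S} = \frac{1}{\left(3 + S\right) + S} = \frac{1}{3 + 2 S}$)
$K{\left(Y \right)} = \frac{1}{3 + 2 Y}$
$40 K{\left(12 \right)} = \frac{40}{3 + 2 \cdot 12} = \frac{40}{3 + 24} = \frac{40}{27}$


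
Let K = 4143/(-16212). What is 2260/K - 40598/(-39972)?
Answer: -244061784521/27600666 ≈ -8842.6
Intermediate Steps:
K = -1381/5404 (K = 4143*(-1/16212) = -1381/5404 ≈ -0.25555)
2260/K - 40598/(-39972) = 2260/(-1381/5404) - 40598/(-39972) = 2260*(-5404/1381) - 40598*(-1/39972) = -12213040/1381 + 20299/19986 = -244061784521/27600666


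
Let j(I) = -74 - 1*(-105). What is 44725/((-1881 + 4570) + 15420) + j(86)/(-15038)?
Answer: 672013171/272323142 ≈ 2.4677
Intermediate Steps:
j(I) = 31 (j(I) = -74 + 105 = 31)
44725/((-1881 + 4570) + 15420) + j(86)/(-15038) = 44725/((-1881 + 4570) + 15420) + 31/(-15038) = 44725/(2689 + 15420) + 31*(-1/15038) = 44725/18109 - 31/15038 = 672013171/272323142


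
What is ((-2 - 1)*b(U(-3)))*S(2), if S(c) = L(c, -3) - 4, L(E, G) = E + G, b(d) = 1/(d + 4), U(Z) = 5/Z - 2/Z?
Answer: 5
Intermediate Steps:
U(Z) = 3/Z
b(d) = 1/(4 + d)
S(c) = -7 + c (S(c) = (c - 3) - 4 = (-3 + c) - 4 = -7 + c)
((-2 - 1)*b(U(-3)))*S(2) = ((-2 - 1)/(4 + 3/(-3)))*(-7 + 2) = -3/(4 + 3*(-⅓))*(-5) = -3/(4 - 1)*(-5) = -3/3*(-5) = -3*⅓*(-5) = -1*(-5) = 5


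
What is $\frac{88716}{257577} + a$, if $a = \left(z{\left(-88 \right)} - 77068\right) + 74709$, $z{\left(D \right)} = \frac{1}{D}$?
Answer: $- \frac{17821125051}{7555592} \approx -2358.7$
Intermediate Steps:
$a = - \frac{207593}{88}$ ($a = \left(\frac{1}{-88} - 77068\right) + 74709 = \left(- \frac{1}{88} - 77068\right) + 74709 = - \frac{6781985}{88} + 74709 = - \frac{207593}{88} \approx -2359.0$)
$\frac{88716}{257577} + a = \frac{88716}{257577} - \frac{207593}{88} = 88716 \cdot \frac{1}{257577} - \frac{207593}{88} = \frac{29572}{85859} - \frac{207593}{88} = - \frac{17821125051}{7555592}$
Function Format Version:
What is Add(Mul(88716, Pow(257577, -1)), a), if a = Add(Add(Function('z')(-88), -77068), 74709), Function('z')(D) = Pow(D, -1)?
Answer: Rational(-17821125051, 7555592) ≈ -2358.7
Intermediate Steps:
a = Rational(-207593, 88) (a = Add(Add(Pow(-88, -1), -77068), 74709) = Add(Add(Rational(-1, 88), -77068), 74709) = Add(Rational(-6781985, 88), 74709) = Rational(-207593, 88) ≈ -2359.0)
Add(Mul(88716, Pow(257577, -1)), a) = Add(Mul(88716, Pow(257577, -1)), Rational(-207593, 88)) = Add(Mul(88716, Rational(1, 257577)), Rational(-207593, 88)) = Add(Rational(29572, 85859), Rational(-207593, 88)) = Rational(-17821125051, 7555592)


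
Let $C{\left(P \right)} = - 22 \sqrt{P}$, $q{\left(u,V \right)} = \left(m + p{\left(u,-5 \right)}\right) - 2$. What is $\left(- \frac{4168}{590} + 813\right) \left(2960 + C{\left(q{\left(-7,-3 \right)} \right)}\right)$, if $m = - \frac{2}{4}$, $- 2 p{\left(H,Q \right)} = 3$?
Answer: $\frac{140748592}{59} - \frac{10461044 i}{295} \approx 2.3856 \cdot 10^{6} - 35461.0 i$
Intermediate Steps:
$p{\left(H,Q \right)} = - \frac{3}{2}$ ($p{\left(H,Q \right)} = \left(- \frac{1}{2}\right) 3 = - \frac{3}{2}$)
$m = - \frac{1}{2}$ ($m = \left(-2\right) \frac{1}{4} = - \frac{1}{2} \approx -0.5$)
$q{\left(u,V \right)} = -4$ ($q{\left(u,V \right)} = \left(- \frac{1}{2} - \frac{3}{2}\right) - 2 = -2 - 2 = -4$)
$\left(- \frac{4168}{590} + 813\right) \left(2960 + C{\left(q{\left(-7,-3 \right)} \right)}\right) = \left(- \frac{4168}{590} + 813\right) \left(2960 - 22 \sqrt{-4}\right) = \left(\left(-4168\right) \frac{1}{590} + 813\right) \left(2960 - 22 \cdot 2 i\right) = \left(- \frac{2084}{295} + 813\right) \left(2960 - 44 i\right) = \frac{237751 \left(2960 - 44 i\right)}{295} = \frac{140748592}{59} - \frac{10461044 i}{295}$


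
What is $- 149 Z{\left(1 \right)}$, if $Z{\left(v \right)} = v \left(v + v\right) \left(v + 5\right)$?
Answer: $-1788$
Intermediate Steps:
$Z{\left(v \right)} = 2 v^{2} \left(5 + v\right)$ ($Z{\left(v \right)} = v 2 v \left(5 + v\right) = 2 v^{2} \left(5 + v\right)$)
$- 149 Z{\left(1 \right)} = - 149 \cdot 2 \cdot 1^{2} \left(5 + 1\right) = - 149 \cdot 2 \cdot 1 \cdot 6 = \left(-149\right) 12 = -1788$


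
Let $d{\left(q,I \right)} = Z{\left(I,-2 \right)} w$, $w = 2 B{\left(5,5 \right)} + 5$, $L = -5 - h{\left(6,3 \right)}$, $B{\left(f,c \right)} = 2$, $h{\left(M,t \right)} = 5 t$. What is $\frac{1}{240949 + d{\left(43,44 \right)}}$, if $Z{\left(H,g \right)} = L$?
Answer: $\frac{1}{240769} \approx 4.1534 \cdot 10^{-6}$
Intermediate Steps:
$L = -20$ ($L = -5 - 5 \cdot 3 = -5 - 15 = -20$)
$Z{\left(H,g \right)} = -20$
$w = 9$ ($w = 2 \cdot 2 + 5 = 4 + 5 = 9$)
$d{\left(q,I \right)} = -180$ ($d{\left(q,I \right)} = \left(-20\right) 9 = -180$)
$\frac{1}{240949 + d{\left(43,44 \right)}} = \frac{1}{240949 - 180} = \frac{1}{240769}$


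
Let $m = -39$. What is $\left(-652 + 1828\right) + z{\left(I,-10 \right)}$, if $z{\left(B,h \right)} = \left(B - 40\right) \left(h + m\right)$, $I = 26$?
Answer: $1862$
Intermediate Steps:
$z{\left(B,h \right)} = \left(-40 + B\right) \left(-39 + h\right)$ ($z{\left(B,h \right)} = \left(B - 40\right) \left(h - 39\right) = \left(-40 + B\right) \left(-39 + h\right)$)
$\left(-652 + 1828\right) + z{\left(I,-10 \right)} = \left(-652 + 1828\right) + \left(1560 - -400 - 1014 + 26 \left(-10\right)\right) = 1176 + \left(1560 + 400 - 1014 - 260\right) = 1176 + 686 = 1862$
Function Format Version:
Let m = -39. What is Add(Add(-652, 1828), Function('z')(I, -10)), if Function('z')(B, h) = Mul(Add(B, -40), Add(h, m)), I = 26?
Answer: 1862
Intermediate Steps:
Function('z')(B, h) = Mul(Add(-40, B), Add(-39, h)) (Function('z')(B, h) = Mul(Add(B, -40), Add(h, -39)) = Mul(Add(-40, B), Add(-39, h)))
Add(Add(-652, 1828), Function('z')(I, -10)) = Add(Add(-652, 1828), Add(1560, Mul(-40, -10), Mul(-39, 26), Mul(26, -10))) = Add(1176, Add(1560, 400, -1014, -260)) = Add(1176, 686) = 1862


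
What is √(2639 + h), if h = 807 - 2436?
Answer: √1010 ≈ 31.780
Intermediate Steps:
h = -1629
√(2639 + h) = √(2639 - 1629) = √1010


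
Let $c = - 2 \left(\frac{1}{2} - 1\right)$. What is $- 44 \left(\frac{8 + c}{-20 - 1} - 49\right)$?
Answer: $\frac{15224}{7} \approx 2174.9$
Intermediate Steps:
$c = 1$ ($c = - 2 \left(\frac{1}{2} - 1\right) = \left(-2\right) \left(- \frac{1}{2}\right) = 1$)
$- 44 \left(\frac{8 + c}{-20 - 1} - 49\right) = - 44 \left(\frac{8 + 1}{-20 - 1} - 49\right) = - 44 \left(\frac{9}{-21} - 49\right) = - 44 \left(9 \left(- \frac{1}{21}\right) - 49\right) = - 44 \left(- \frac{3}{7} - 49\right) = \left(-44\right) \left(- \frac{346}{7}\right) = \frac{15224}{7}$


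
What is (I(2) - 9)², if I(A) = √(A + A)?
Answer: 49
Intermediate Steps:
I(A) = √2*√A (I(A) = √(2*A) = √2*√A)
(I(2) - 9)² = (√2*√2 - 9)² = (2 - 9)² = (-7)² = 49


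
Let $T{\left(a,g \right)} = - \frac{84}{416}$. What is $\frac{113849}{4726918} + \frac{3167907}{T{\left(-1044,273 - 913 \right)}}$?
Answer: $- \frac{4362300857575}{278054} \approx -1.5689 \cdot 10^{7}$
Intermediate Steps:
$T{\left(a,g \right)} = - \frac{21}{104}$ ($T{\left(a,g \right)} = \left(-84\right) \frac{1}{416} = - \frac{21}{104}$)
$\frac{113849}{4726918} + \frac{3167907}{T{\left(-1044,273 - 913 \right)}} = \frac{113849}{4726918} + \frac{3167907}{- \frac{21}{104}} = 113849 \cdot \frac{1}{4726918} + 3167907 \left(- \frac{104}{21}\right) = \frac{6697}{278054} - \frac{109820776}{7} = - \frac{4362300857575}{278054}$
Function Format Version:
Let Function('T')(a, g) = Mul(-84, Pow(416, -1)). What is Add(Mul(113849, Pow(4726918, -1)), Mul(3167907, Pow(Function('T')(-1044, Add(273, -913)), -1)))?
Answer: Rational(-4362300857575, 278054) ≈ -1.5689e+7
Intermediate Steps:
Function('T')(a, g) = Rational(-21, 104) (Function('T')(a, g) = Mul(-84, Rational(1, 416)) = Rational(-21, 104))
Add(Mul(113849, Pow(4726918, -1)), Mul(3167907, Pow(Function('T')(-1044, Add(273, -913)), -1))) = Add(Mul(113849, Pow(4726918, -1)), Mul(3167907, Pow(Rational(-21, 104), -1))) = Add(Mul(113849, Rational(1, 4726918)), Mul(3167907, Rational(-104, 21))) = Add(Rational(6697, 278054), Rational(-109820776, 7)) = Rational(-4362300857575, 278054)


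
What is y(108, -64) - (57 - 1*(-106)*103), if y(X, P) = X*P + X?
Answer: -17779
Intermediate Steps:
y(X, P) = X + P*X (y(X, P) = P*X + X = X + P*X)
y(108, -64) - (57 - 1*(-106)*103) = 108*(1 - 64) - (57 - 1*(-106)*103) = 108*(-63) - (57 + 106*103) = -6804 - (57 + 10918) = -6804 - 1*10975 = -6804 - 10975 = -17779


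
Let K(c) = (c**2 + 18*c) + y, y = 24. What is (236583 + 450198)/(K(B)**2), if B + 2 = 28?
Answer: 686781/1364224 ≈ 0.50342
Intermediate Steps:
B = 26 (B = -2 + 28 = 26)
K(c) = 24 + c**2 + 18*c (K(c) = (c**2 + 18*c) + 24 = 24 + c**2 + 18*c)
(236583 + 450198)/(K(B)**2) = (236583 + 450198)/((24 + 26**2 + 18*26)**2) = 686781/((24 + 676 + 468)**2) = 686781/(1168**2) = 686781/1364224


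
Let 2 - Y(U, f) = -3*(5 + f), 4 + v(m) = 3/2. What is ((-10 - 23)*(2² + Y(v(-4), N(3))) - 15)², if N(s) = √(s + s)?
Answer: 560070 + 140184*√6 ≈ 9.0345e+5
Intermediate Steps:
v(m) = -5/2 (v(m) = -4 + 3/2 = -5/2)
N(s) = √2*√s (N(s) = √(2*s) = √2*√s)
Y(U, f) = 17 + 3*f (Y(U, f) = 2 - (-3)*(5 + f) = 2 - (-15 - 3*f) = 2 + (15 + 3*f) = 17 + 3*f)
((-10 - 23)*(2² + Y(v(-4), N(3))) - 15)² = ((-10 - 23)*(2² + (17 + 3*(√2*√3))) - 15)² = (-33*(4 + (17 + 3*√6)) - 15)² = (-33*(21 + 3*√6) - 15)² = ((-693 - 99*√6) - 15)² = (-708 - 99*√6)²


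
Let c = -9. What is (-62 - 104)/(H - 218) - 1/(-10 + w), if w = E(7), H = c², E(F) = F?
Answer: 635/411 ≈ 1.5450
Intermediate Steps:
H = 81 (H = (-9)² = 81)
w = 7
(-62 - 104)/(H - 218) - 1/(-10 + w) = (-62 - 104)/(81 - 218) - 1/(-10 + 7) = -166/(-137) - 1/(-3) = -166*(-1/137) - 1*(-⅓) = 166/137 + ⅓ = 635/411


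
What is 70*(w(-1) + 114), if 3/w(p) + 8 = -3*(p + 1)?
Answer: 31815/4 ≈ 7953.8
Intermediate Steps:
w(p) = 3/(-11 - 3*p) (w(p) = 3/(-8 - 3*(p + 1)) = 3/(-8 - 3*(1 + p)) = 3/(-8 + (-3 - 3*p)) = 3/(-11 - 3*p))
70*(w(-1) + 114) = 70*(-3/(11 + 3*(-1)) + 114) = 70*(-3/(11 - 3) + 114) = 70*(-3/8 + 114) = 70*(909/8) = 31815/4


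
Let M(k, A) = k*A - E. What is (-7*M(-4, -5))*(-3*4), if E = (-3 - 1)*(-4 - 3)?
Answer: -672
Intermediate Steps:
E = 28 (E = -4*(-7) = 28)
M(k, A) = -28 + A*k (M(k, A) = k*A - 1*28 = A*k - 28 = -28 + A*k)
(-7*M(-4, -5))*(-3*4) = (-7*(-28 - 5*(-4)))*(-3*4) = -7*(-28 + 20)*(-12) = -7*(-8)*(-12) = 56*(-12) = -672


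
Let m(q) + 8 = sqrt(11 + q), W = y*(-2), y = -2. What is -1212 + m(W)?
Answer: -1220 + sqrt(15) ≈ -1216.1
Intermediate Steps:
W = 4 (W = -2*(-2) = 4)
m(q) = -8 + sqrt(11 + q)
-1212 + m(W) = -1212 + (-8 + sqrt(11 + 4)) = -1212 + (-8 + sqrt(15)) = -1220 + sqrt(15)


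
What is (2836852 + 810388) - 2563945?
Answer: 1083295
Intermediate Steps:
(2836852 + 810388) - 2563945 = 3647240 - 2563945 = 1083295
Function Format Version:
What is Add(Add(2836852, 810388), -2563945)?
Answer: 1083295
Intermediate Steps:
Add(Add(2836852, 810388), -2563945) = Add(3647240, -2563945) = 1083295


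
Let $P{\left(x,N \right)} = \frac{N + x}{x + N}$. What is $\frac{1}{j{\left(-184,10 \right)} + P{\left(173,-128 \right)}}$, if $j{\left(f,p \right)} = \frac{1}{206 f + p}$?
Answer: $\frac{37894}{37893} \approx 1.0$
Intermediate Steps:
$P{\left(x,N \right)} = 1$ ($P{\left(x,N \right)} = \frac{N + x}{N + x} = 1$)
$j{\left(f,p \right)} = \frac{1}{p + 206 f}$
$\frac{1}{j{\left(-184,10 \right)} + P{\left(173,-128 \right)}} = \frac{1}{\frac{1}{10 + 206 \left(-184\right)} + 1} = \frac{1}{\frac{1}{10 - 37904} + 1} = \frac{1}{\frac{1}{-37894} + 1} = \frac{1}{- \frac{1}{37894} + 1} = \frac{1}{\frac{37893}{37894}} = \frac{37894}{37893}$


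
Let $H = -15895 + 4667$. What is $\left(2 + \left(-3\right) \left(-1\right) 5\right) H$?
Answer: $-190876$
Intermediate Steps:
$H = -11228$
$\left(2 + \left(-3\right) \left(-1\right) 5\right) H = \left(2 + \left(-3\right) \left(-1\right) 5\right) \left(-11228\right) = \left(2 + 3 \cdot 5\right) \left(-11228\right) = \left(2 + 15\right) \left(-11228\right) = 17 \left(-11228\right) = -190876$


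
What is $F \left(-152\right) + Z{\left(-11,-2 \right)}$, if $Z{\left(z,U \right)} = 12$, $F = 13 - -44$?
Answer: $-8652$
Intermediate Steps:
$F = 57$ ($F = 13 + 44 = 57$)
$F \left(-152\right) + Z{\left(-11,-2 \right)} = 57 \left(-152\right) + 12 = -8664 + 12 = -8652$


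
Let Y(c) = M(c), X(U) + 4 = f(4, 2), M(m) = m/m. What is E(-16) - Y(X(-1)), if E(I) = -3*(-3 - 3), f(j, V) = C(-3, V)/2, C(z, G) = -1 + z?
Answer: 17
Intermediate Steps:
f(j, V) = -2 (f(j, V) = (-1 - 3)/2 = -4*1/2 = -2)
M(m) = 1
X(U) = -6 (X(U) = -4 - 2 = -6)
Y(c) = 1
E(I) = 18 (E(I) = -3*(-6) = 18)
E(-16) - Y(X(-1)) = 18 - 1*1 = 18 - 1 = 17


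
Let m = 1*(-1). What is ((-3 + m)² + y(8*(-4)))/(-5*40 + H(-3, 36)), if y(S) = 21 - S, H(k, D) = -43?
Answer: -23/81 ≈ -0.28395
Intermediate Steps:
m = -1
((-3 + m)² + y(8*(-4)))/(-5*40 + H(-3, 36)) = ((-3 - 1)² + (21 - 8*(-4)))/(-5*40 - 43) = ((-4)² + (21 - 1*(-32)))/(-200 - 43) = (16 + (21 + 32))/(-243) = (16 + 53)*(-1/243) = 69*(-1/243) = -23/81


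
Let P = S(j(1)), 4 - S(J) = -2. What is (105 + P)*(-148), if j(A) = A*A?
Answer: -16428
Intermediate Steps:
j(A) = A**2
S(J) = 6 (S(J) = 4 - 1*(-2) = 4 + 2 = 6)
P = 6
(105 + P)*(-148) = (105 + 6)*(-148) = 111*(-148) = -16428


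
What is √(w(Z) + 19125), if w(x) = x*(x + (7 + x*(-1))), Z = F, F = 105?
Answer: 2*√4965 ≈ 140.93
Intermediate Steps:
Z = 105
w(x) = 7*x (w(x) = x*(x + (7 - x)) = x*7 = 7*x)
√(w(Z) + 19125) = √(7*105 + 19125) = √(735 + 19125) = √19860 = 2*√4965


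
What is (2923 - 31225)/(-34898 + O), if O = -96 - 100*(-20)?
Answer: 4717/5499 ≈ 0.85779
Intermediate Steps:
O = 1904 (O = -96 + 2000 = 1904)
(2923 - 31225)/(-34898 + O) = (2923 - 31225)/(-34898 + 1904) = -28302/(-32994) = -28302*(-1/32994) = 4717/5499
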